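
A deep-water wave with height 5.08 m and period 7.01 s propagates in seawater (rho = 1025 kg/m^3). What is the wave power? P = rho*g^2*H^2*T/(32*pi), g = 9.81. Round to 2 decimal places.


P = rho * g^2 * H^2 * T / (32 * pi)
P = 1025 * 9.81^2 * 5.08^2 * 7.01 / (32 * pi)
P = 1025 * 96.2361 * 25.8064 * 7.01 / 100.53096
P = 177503.73 W/m

177503.73


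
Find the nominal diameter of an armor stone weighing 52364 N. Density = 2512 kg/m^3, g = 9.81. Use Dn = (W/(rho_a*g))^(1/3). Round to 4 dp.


V = W / (rho_a * g)
V = 52364 / (2512 * 9.81)
V = 52364 / 24642.72
V = 2.124928 m^3
Dn = V^(1/3) = 2.124928^(1/3)
Dn = 1.2856 m

1.2856


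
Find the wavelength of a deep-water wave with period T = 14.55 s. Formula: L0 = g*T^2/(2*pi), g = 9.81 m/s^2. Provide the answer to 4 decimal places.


L0 = g * T^2 / (2 * pi)
L0 = 9.81 * 14.55^2 / (2 * pi)
L0 = 9.81 * 211.7025 / 6.28319
L0 = 2076.8015 / 6.28319
L0 = 330.5332 m

330.5332


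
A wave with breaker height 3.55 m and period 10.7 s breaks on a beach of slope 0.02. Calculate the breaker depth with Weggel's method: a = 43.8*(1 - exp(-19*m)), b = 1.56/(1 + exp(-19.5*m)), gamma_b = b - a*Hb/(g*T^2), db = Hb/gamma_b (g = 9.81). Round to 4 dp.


a = 43.8 * (1 - exp(-19 * m))
exp(-19 * 0.02) = exp(-0.3800) = 0.683861
a = 43.8 * (1 - 0.683861) = 13.846870
b = 1.56 / (1 + exp(-19.5 * m))
exp(-19.5 * 0.02) = exp(-0.3900) = 0.677057
b = 1.56 / (1 + 0.677057) = 0.930201
Hb / (g * T^2) = 3.55 / (9.81 * 10.7^2) = 3.55 / 1123.1469 = 0.00316076
gamma_b = b - a * Hb/(g*T^2) = 0.930201 - 13.846870 * 0.00316076 = 0.886434
db = Hb / gamma_b = 3.55 / 0.886434
db = 4.0048 m

4.0048


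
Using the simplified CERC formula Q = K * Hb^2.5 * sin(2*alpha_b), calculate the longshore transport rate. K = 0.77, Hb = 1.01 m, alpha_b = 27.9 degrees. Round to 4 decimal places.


Q = K * Hb^2.5 * sin(2 * alpha_b)
Hb^2.5 = 1.01^2.5 = 1.025188
sin(2 * 27.9) = sin(55.8) = 0.827081
Q = 0.77 * 1.025188 * 0.827081
Q = 0.6529 m^3/s

0.6529


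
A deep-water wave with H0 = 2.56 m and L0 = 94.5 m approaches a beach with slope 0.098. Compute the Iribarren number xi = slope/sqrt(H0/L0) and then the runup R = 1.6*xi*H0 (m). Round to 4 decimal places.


xi = slope / sqrt(H0/L0)
H0/L0 = 2.56/94.5 = 0.027090
sqrt(0.027090) = 0.164590
xi = 0.098 / 0.164590 = 0.595418
R = 1.6 * xi * H0 = 1.6 * 0.595418 * 2.56
R = 2.4388 m

2.4388


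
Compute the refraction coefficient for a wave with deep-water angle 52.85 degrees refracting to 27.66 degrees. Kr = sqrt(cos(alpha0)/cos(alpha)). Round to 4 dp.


Kr = sqrt(cos(alpha0) / cos(alpha))
cos(52.85) = 0.603904
cos(27.66) = 0.885718
Kr = sqrt(0.603904 / 0.885718)
Kr = sqrt(0.681824)
Kr = 0.8257

0.8257


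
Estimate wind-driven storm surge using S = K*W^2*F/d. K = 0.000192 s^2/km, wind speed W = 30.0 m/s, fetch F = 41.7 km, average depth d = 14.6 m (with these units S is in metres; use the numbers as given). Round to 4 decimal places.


S = K * W^2 * F / d
W^2 = 30.0^2 = 900.00
S = 0.000192 * 900.00 * 41.7 / 14.6
Numerator = 0.000192 * 900.00 * 41.7 = 7.205760
S = 7.205760 / 14.6 = 0.4935 m

0.4935


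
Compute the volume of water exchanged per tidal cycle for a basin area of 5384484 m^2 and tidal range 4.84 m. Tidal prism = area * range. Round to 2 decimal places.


Tidal prism = Area * Tidal range
P = 5384484 * 4.84
P = 26060902.56 m^3

26060902.56


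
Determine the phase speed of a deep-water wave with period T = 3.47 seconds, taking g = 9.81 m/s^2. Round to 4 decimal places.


We use the deep-water celerity formula:
C = g * T / (2 * pi)
C = 9.81 * 3.47 / (2 * 3.14159...)
C = 34.040700 / 6.283185
C = 5.4177 m/s

5.4177


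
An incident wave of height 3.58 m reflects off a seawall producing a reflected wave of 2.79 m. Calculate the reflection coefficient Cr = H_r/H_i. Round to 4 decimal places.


Cr = H_r / H_i
Cr = 2.79 / 3.58
Cr = 0.7793

0.7793


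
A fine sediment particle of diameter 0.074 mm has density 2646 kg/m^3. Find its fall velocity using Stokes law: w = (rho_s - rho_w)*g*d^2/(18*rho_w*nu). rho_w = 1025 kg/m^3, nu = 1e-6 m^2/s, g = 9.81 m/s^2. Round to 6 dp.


w = (rho_s - rho_w) * g * d^2 / (18 * rho_w * nu)
d = 0.074 mm = 0.000074 m
rho_s - rho_w = 2646 - 1025 = 1621
Numerator = 1621 * 9.81 * (0.000074)^2 = 0.000087079407
Denominator = 18 * 1025 * 1e-6 = 0.018450
w = 0.004720 m/s

0.004720


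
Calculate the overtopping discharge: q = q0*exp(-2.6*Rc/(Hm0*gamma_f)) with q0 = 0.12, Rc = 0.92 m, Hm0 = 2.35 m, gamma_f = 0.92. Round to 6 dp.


q = q0 * exp(-2.6 * Rc / (Hm0 * gamma_f))
Exponent = -2.6 * 0.92 / (2.35 * 0.92)
= -2.6 * 0.92 / 2.1620
= -1.106383
exp(-1.106383) = 0.330753
q = 0.12 * 0.330753
q = 0.039690 m^3/s/m

0.039690


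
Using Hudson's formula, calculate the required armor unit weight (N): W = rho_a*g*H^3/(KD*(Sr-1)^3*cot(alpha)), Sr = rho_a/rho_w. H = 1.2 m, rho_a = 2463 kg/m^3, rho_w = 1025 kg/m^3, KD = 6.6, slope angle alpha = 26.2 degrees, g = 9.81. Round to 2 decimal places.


Sr = rho_a / rho_w = 2463 / 1025 = 2.402927
(Sr - 1) = 1.402927
(Sr - 1)^3 = 2.761246
cot(26.2) = 1 / tan(26.2) = 1 / 0.492061 = 2.032268
Numerator = 2463 * 9.81 * 1.2^3 = 41751.9878
Denominator = 6.6 * 2.761246 * 2.032268 = 37.036510
W = 41751.9878 / 37.036510
W = 1127.32 N

1127.32


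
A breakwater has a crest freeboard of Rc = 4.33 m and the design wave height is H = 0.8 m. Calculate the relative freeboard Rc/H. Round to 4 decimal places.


Relative freeboard = Rc / H
= 4.33 / 0.8
= 5.4125

5.4125


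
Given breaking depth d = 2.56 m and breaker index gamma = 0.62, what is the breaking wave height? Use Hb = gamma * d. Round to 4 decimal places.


Hb = gamma * d
Hb = 0.62 * 2.56
Hb = 1.5872 m

1.5872


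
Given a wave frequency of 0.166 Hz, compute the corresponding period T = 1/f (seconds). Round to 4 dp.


T = 1 / f
T = 1 / 0.166
T = 6.0241 s

6.0241


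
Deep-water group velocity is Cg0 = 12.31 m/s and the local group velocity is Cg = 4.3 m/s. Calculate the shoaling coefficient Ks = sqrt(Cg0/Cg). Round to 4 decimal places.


Ks = sqrt(Cg0 / Cg)
Ks = sqrt(12.31 / 4.3)
Ks = sqrt(2.8628)
Ks = 1.6920

1.6920


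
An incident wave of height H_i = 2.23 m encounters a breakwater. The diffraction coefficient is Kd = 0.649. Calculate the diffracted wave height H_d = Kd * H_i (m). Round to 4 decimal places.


H_d = Kd * H_i
H_d = 0.649 * 2.23
H_d = 1.4473 m

1.4473


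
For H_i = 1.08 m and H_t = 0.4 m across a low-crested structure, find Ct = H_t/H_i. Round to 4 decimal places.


Ct = H_t / H_i
Ct = 0.4 / 1.08
Ct = 0.3704

0.3704


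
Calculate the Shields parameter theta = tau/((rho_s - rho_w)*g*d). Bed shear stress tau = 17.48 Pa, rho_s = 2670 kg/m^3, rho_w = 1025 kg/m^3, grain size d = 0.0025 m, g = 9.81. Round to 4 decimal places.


theta = tau / ((rho_s - rho_w) * g * d)
rho_s - rho_w = 2670 - 1025 = 1645
Denominator = 1645 * 9.81 * 0.0025 = 40.343625
theta = 17.48 / 40.343625
theta = 0.4333

0.4333


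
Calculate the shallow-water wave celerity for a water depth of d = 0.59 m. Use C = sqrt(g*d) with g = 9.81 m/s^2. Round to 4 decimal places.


Using the shallow-water approximation:
C = sqrt(g * d) = sqrt(9.81 * 0.59)
C = sqrt(5.7879)
C = 2.4058 m/s

2.4058


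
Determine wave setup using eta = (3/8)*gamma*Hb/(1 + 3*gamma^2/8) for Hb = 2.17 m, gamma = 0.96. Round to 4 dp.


eta = (3/8) * gamma * Hb / (1 + 3*gamma^2/8)
Numerator = (3/8) * 0.96 * 2.17 = 0.781200
Denominator = 1 + 3*0.96^2/8 = 1 + 0.345600 = 1.345600
eta = 0.781200 / 1.345600
eta = 0.5806 m

0.5806


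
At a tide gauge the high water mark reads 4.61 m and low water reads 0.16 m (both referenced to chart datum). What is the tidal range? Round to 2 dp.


Tidal range = High water - Low water
Tidal range = 4.61 - (0.16)
Tidal range = 4.45 m

4.45


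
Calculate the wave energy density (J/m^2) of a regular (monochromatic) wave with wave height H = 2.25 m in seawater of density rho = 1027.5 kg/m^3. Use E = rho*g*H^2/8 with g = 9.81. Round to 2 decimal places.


E = (1/8) * rho * g * H^2
E = (1/8) * 1027.5 * 9.81 * 2.25^2
E = 0.125 * 1027.5 * 9.81 * 5.0625
E = 6378.61 J/m^2

6378.61


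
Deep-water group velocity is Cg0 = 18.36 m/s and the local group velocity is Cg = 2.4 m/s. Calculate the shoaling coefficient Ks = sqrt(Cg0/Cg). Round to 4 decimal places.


Ks = sqrt(Cg0 / Cg)
Ks = sqrt(18.36 / 2.4)
Ks = sqrt(7.6500)
Ks = 2.7659

2.7659


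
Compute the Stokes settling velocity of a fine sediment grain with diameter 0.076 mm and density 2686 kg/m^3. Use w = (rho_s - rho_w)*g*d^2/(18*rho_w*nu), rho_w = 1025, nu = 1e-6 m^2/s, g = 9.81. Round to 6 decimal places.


w = (rho_s - rho_w) * g * d^2 / (18 * rho_w * nu)
d = 0.076 mm = 0.000076 m
rho_s - rho_w = 2686 - 1025 = 1661
Numerator = 1661 * 9.81 * (0.000076)^2 = 0.000094116512
Denominator = 18 * 1025 * 1e-6 = 0.018450
w = 0.005101 m/s

0.005101


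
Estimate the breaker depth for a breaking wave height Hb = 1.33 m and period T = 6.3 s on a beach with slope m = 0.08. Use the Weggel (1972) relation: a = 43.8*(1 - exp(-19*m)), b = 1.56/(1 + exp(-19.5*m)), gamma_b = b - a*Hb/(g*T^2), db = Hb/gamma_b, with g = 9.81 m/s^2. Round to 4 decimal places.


a = 43.8 * (1 - exp(-19 * m))
exp(-19 * 0.08) = exp(-1.5200) = 0.218712
a = 43.8 * (1 - 0.218712) = 34.220419
b = 1.56 / (1 + exp(-19.5 * m))
exp(-19.5 * 0.08) = exp(-1.5600) = 0.210136
b = 1.56 / (1 + 0.210136) = 1.289111
Hb / (g * T^2) = 1.33 / (9.81 * 6.3^2) = 1.33 / 389.3589 = 0.00341587
gamma_b = b - a * Hb/(g*T^2) = 1.289111 - 34.220419 * 0.00341587 = 1.172219
db = Hb / gamma_b = 1.33 / 1.172219
db = 1.1346 m

1.1346


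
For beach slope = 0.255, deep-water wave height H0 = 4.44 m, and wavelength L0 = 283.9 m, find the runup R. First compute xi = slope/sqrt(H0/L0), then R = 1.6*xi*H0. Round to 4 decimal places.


xi = slope / sqrt(H0/L0)
H0/L0 = 4.44/283.9 = 0.015639
sqrt(0.015639) = 0.125057
xi = 0.255 / 0.125057 = 2.039067
R = 1.6 * xi * H0 = 1.6 * 2.039067 * 4.44
R = 14.4855 m

14.4855


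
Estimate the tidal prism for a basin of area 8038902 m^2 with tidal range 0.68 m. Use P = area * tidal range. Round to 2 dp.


Tidal prism = Area * Tidal range
P = 8038902 * 0.68
P = 5466453.36 m^3

5466453.36


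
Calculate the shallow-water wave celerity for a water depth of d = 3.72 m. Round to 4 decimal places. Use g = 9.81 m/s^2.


Using the shallow-water approximation:
C = sqrt(g * d) = sqrt(9.81 * 3.72)
C = sqrt(36.4932)
C = 6.0410 m/s

6.0410


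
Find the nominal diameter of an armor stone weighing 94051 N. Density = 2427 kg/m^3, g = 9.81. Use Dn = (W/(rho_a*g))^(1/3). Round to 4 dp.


V = W / (rho_a * g)
V = 94051 / (2427 * 9.81)
V = 94051 / 23808.87
V = 3.950250 m^3
Dn = V^(1/3) = 3.950250^(1/3)
Dn = 1.5808 m

1.5808


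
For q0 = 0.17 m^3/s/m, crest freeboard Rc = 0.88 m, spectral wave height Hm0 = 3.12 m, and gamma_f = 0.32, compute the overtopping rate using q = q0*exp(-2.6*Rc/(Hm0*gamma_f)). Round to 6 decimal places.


q = q0 * exp(-2.6 * Rc / (Hm0 * gamma_f))
Exponent = -2.6 * 0.88 / (3.12 * 0.32)
= -2.6 * 0.88 / 0.9984
= -2.291667
exp(-2.291667) = 0.101098
q = 0.17 * 0.101098
q = 0.017187 m^3/s/m

0.017187


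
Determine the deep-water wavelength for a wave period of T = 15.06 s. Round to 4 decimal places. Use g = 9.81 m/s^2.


L0 = g * T^2 / (2 * pi)
L0 = 9.81 * 15.06^2 / (2 * pi)
L0 = 9.81 * 226.8036 / 6.28319
L0 = 2224.9433 / 6.28319
L0 = 354.1107 m

354.1107


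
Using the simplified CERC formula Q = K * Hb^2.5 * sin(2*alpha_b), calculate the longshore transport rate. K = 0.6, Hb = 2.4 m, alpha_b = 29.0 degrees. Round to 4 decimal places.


Q = K * Hb^2.5 * sin(2 * alpha_b)
Hb^2.5 = 2.4^2.5 = 8.923354
sin(2 * 29.0) = sin(58.0) = 0.848048
Q = 0.6 * 8.923354 * 0.848048
Q = 4.5405 m^3/s

4.5405


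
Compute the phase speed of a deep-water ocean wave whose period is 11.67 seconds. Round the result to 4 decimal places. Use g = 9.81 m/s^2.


We use the deep-water celerity formula:
C = g * T / (2 * pi)
C = 9.81 * 11.67 / (2 * 3.14159...)
C = 114.482700 / 6.283185
C = 18.2205 m/s

18.2205


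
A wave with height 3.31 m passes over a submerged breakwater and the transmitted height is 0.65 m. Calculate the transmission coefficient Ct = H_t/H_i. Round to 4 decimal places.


Ct = H_t / H_i
Ct = 0.65 / 3.31
Ct = 0.1964

0.1964


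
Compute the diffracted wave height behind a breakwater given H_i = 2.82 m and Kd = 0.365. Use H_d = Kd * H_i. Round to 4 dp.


H_d = Kd * H_i
H_d = 0.365 * 2.82
H_d = 1.0293 m

1.0293


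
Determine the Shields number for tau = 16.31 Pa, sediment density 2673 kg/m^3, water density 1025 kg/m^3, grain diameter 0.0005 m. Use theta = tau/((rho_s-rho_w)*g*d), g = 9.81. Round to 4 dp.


theta = tau / ((rho_s - rho_w) * g * d)
rho_s - rho_w = 2673 - 1025 = 1648
Denominator = 1648 * 9.81 * 0.0005 = 8.083440
theta = 16.31 / 8.083440
theta = 2.0177

2.0177


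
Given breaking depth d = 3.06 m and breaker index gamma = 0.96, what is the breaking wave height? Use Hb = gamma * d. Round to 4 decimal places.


Hb = gamma * d
Hb = 0.96 * 3.06
Hb = 2.9376 m

2.9376


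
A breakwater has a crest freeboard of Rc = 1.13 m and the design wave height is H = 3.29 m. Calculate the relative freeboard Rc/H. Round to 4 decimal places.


Relative freeboard = Rc / H
= 1.13 / 3.29
= 0.3435

0.3435


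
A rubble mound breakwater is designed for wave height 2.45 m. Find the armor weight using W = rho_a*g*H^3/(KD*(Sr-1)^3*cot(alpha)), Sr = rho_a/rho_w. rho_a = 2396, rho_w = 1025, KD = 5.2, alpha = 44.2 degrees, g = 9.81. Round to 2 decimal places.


Sr = rho_a / rho_w = 2396 / 1025 = 2.337561
(Sr - 1) = 1.337561
(Sr - 1)^3 = 2.392989
cot(44.2) = 1 / tan(44.2) = 1 / 0.972458 = 1.028323
Numerator = 2396 * 9.81 * 2.45^3 = 345663.9387
Denominator = 5.2 * 2.392989 * 1.028323 = 12.795978
W = 345663.9387 / 12.795978
W = 27013.48 N

27013.48


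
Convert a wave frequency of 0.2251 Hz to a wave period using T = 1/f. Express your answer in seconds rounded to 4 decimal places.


T = 1 / f
T = 1 / 0.2251
T = 4.4425 s

4.4425


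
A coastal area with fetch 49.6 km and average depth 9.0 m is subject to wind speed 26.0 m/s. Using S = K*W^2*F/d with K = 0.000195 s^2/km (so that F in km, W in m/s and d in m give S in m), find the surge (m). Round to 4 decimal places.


S = K * W^2 * F / d
W^2 = 26.0^2 = 676.00
S = 0.000195 * 676.00 * 49.6 / 9.0
Numerator = 0.000195 * 676.00 * 49.6 = 6.538272
S = 6.538272 / 9.0 = 0.7265 m

0.7265


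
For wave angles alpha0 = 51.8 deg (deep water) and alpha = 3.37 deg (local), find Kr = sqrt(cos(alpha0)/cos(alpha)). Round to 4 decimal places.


Kr = sqrt(cos(alpha0) / cos(alpha))
cos(51.8) = 0.618408
cos(3.37) = 0.998271
Kr = sqrt(0.618408 / 0.998271)
Kr = sqrt(0.619480)
Kr = 0.7871

0.7871


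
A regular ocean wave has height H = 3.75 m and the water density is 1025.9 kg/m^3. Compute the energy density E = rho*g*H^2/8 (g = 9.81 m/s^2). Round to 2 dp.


E = (1/8) * rho * g * H^2
E = (1/8) * 1025.9 * 9.81 * 3.75^2
E = 0.125 * 1025.9 * 9.81 * 14.0625
E = 17690.76 J/m^2

17690.76


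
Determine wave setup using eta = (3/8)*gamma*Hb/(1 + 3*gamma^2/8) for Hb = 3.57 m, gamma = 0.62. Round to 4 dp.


eta = (3/8) * gamma * Hb / (1 + 3*gamma^2/8)
Numerator = (3/8) * 0.62 * 3.57 = 0.830025
Denominator = 1 + 3*0.62^2/8 = 1 + 0.144150 = 1.144150
eta = 0.830025 / 1.144150
eta = 0.7255 m

0.7255


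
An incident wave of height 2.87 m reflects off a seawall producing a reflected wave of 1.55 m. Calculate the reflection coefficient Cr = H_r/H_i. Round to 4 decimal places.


Cr = H_r / H_i
Cr = 1.55 / 2.87
Cr = 0.5401

0.5401


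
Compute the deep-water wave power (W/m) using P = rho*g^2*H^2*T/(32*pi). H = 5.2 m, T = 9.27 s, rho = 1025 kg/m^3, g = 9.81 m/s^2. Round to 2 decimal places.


P = rho * g^2 * H^2 * T / (32 * pi)
P = 1025 * 9.81^2 * 5.2^2 * 9.27 / (32 * pi)
P = 1025 * 96.2361 * 27.0400 * 9.27 / 100.53096
P = 245950.92 W/m

245950.92


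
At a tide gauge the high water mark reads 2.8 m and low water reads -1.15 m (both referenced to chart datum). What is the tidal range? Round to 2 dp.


Tidal range = High water - Low water
Tidal range = 2.8 - (-1.15)
Tidal range = 3.95 m

3.95


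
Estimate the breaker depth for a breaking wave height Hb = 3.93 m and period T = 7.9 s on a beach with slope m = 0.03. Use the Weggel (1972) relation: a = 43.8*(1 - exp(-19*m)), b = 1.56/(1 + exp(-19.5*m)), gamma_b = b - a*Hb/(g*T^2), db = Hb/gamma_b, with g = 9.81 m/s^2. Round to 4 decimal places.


a = 43.8 * (1 - exp(-19 * m))
exp(-19 * 0.03) = exp(-0.5700) = 0.565525
a = 43.8 * (1 - 0.565525) = 19.029986
b = 1.56 / (1 + exp(-19.5 * m))
exp(-19.5 * 0.03) = exp(-0.5850) = 0.557106
b = 1.56 / (1 + 0.557106) = 1.001859
Hb / (g * T^2) = 3.93 / (9.81 * 7.9^2) = 3.93 / 612.2421 = 0.00641903
gamma_b = b - a * Hb/(g*T^2) = 1.001859 - 19.029986 * 0.00641903 = 0.879705
db = Hb / gamma_b = 3.93 / 0.879705
db = 4.4674 m

4.4674


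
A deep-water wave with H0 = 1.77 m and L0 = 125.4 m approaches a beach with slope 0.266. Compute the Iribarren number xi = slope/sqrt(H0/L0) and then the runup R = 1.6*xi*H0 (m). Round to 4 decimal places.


xi = slope / sqrt(H0/L0)
H0/L0 = 1.77/125.4 = 0.014115
sqrt(0.014115) = 0.118806
xi = 0.266 / 0.118806 = 2.238947
R = 1.6 * xi * H0 = 1.6 * 2.238947 * 1.77
R = 6.3407 m

6.3407


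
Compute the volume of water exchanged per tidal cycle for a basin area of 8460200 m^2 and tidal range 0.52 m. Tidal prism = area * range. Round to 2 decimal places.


Tidal prism = Area * Tidal range
P = 8460200 * 0.52
P = 4399304.00 m^3

4399304.00


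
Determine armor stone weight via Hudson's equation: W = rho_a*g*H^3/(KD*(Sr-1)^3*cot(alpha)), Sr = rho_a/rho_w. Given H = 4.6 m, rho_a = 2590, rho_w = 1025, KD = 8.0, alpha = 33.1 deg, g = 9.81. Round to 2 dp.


Sr = rho_a / rho_w = 2590 / 1025 = 2.526829
(Sr - 1) = 1.526829
(Sr - 1)^3 = 3.559356
cot(33.1) = 1 / tan(33.1) = 1 / 0.651892 = 1.533997
Numerator = 2590 * 9.81 * 4.6^3 = 2473103.3544
Denominator = 8.0 * 3.559356 * 1.533997 = 43.680329
W = 2473103.3544 / 43.680329
W = 56618.24 N

56618.24


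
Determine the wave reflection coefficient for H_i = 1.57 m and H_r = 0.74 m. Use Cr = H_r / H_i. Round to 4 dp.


Cr = H_r / H_i
Cr = 0.74 / 1.57
Cr = 0.4713

0.4713


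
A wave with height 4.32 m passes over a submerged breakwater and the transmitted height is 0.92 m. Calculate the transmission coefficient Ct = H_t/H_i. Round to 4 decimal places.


Ct = H_t / H_i
Ct = 0.92 / 4.32
Ct = 0.2130

0.2130


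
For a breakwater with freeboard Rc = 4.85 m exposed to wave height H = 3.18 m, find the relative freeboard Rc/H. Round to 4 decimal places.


Relative freeboard = Rc / H
= 4.85 / 3.18
= 1.5252

1.5252


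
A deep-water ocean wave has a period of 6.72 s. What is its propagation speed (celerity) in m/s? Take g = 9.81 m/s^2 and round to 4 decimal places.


We use the deep-water celerity formula:
C = g * T / (2 * pi)
C = 9.81 * 6.72 / (2 * 3.14159...)
C = 65.923200 / 6.283185
C = 10.4920 m/s

10.4920


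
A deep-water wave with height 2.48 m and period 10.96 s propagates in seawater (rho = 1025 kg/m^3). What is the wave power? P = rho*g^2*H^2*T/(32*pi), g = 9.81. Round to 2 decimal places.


P = rho * g^2 * H^2 * T / (32 * pi)
P = 1025 * 9.81^2 * 2.48^2 * 10.96 / (32 * pi)
P = 1025 * 96.2361 * 6.1504 * 10.96 / 100.53096
P = 66141.79 W/m

66141.79


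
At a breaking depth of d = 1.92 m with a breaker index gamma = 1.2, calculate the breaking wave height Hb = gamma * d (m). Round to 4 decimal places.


Hb = gamma * d
Hb = 1.2 * 1.92
Hb = 2.3040 m

2.3040


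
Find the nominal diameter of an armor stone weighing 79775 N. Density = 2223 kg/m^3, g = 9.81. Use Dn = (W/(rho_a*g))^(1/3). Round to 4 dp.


V = W / (rho_a * g)
V = 79775 / (2223 * 9.81)
V = 79775 / 21807.63
V = 3.658123 m^3
Dn = V^(1/3) = 3.658123^(1/3)
Dn = 1.5408 m

1.5408


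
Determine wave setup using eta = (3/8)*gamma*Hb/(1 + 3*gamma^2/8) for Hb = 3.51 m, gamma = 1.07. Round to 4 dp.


eta = (3/8) * gamma * Hb / (1 + 3*gamma^2/8)
Numerator = (3/8) * 1.07 * 3.51 = 1.408387
Denominator = 1 + 3*1.07^2/8 = 1 + 0.429338 = 1.429338
eta = 1.408387 / 1.429338
eta = 0.9853 m

0.9853


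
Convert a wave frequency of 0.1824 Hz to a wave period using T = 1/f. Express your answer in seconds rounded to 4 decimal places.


T = 1 / f
T = 1 / 0.1824
T = 5.4825 s

5.4825


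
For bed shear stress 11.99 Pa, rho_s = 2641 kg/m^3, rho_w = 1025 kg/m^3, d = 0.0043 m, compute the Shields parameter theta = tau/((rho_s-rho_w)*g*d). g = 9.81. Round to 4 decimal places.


theta = tau / ((rho_s - rho_w) * g * d)
rho_s - rho_w = 2641 - 1025 = 1616
Denominator = 1616 * 9.81 * 0.0043 = 68.167728
theta = 11.99 / 68.167728
theta = 0.1759

0.1759


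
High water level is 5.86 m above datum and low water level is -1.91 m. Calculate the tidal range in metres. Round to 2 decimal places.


Tidal range = High water - Low water
Tidal range = 5.86 - (-1.91)
Tidal range = 7.77 m

7.77


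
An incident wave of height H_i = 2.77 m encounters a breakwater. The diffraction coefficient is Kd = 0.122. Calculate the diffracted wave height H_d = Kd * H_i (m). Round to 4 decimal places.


H_d = Kd * H_i
H_d = 0.122 * 2.77
H_d = 0.3379 m

0.3379


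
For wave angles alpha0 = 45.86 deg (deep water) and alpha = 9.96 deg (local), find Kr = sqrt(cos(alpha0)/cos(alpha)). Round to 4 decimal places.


Kr = sqrt(cos(alpha0) / cos(alpha))
cos(45.86) = 0.696414
cos(9.96) = 0.984929
Kr = sqrt(0.696414 / 0.984929)
Kr = sqrt(0.707070)
Kr = 0.8409

0.8409


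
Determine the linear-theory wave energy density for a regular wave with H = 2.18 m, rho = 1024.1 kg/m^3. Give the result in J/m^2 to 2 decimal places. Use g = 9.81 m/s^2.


E = (1/8) * rho * g * H^2
E = (1/8) * 1024.1 * 9.81 * 2.18^2
E = 0.125 * 1024.1 * 9.81 * 4.7524
E = 5968.08 J/m^2

5968.08


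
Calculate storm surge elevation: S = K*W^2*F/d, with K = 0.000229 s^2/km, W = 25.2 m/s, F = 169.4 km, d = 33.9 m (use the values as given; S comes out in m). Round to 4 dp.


S = K * W^2 * F / d
W^2 = 25.2^2 = 635.04
S = 0.000229 * 635.04 * 169.4 / 33.9
Numerator = 0.000229 * 635.04 * 169.4 = 24.634853
S = 24.634853 / 33.9 = 0.7267 m

0.7267


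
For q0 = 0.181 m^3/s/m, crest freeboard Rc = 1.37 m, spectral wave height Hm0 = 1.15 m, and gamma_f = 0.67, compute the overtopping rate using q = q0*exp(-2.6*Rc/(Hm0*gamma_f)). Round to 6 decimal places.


q = q0 * exp(-2.6 * Rc / (Hm0 * gamma_f))
Exponent = -2.6 * 1.37 / (1.15 * 0.67)
= -2.6 * 1.37 / 0.7705
= -4.622972
exp(-4.622972) = 0.009824
q = 0.181 * 0.009824
q = 0.001778 m^3/s/m

0.001778


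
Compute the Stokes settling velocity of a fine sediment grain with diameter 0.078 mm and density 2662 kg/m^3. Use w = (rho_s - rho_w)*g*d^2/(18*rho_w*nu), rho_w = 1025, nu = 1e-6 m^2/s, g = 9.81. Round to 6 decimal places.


w = (rho_s - rho_w) * g * d^2 / (18 * rho_w * nu)
d = 0.078 mm = 0.000078 m
rho_s - rho_w = 2662 - 1025 = 1637
Numerator = 1637 * 9.81 * (0.000078)^2 = 0.000097702773
Denominator = 18 * 1025 * 1e-6 = 0.018450
w = 0.005296 m/s

0.005296


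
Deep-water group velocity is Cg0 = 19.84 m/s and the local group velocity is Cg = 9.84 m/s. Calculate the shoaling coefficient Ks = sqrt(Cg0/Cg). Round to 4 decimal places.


Ks = sqrt(Cg0 / Cg)
Ks = sqrt(19.84 / 9.84)
Ks = sqrt(2.0163)
Ks = 1.4200

1.4200


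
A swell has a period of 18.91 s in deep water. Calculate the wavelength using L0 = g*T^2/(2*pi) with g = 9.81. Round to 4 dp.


L0 = g * T^2 / (2 * pi)
L0 = 9.81 * 18.91^2 / (2 * pi)
L0 = 9.81 * 357.5881 / 6.28319
L0 = 3507.9393 / 6.28319
L0 = 558.3059 m

558.3059


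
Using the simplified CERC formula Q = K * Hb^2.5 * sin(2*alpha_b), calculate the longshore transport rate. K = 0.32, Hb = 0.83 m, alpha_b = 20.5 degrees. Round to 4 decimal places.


Q = K * Hb^2.5 * sin(2 * alpha_b)
Hb^2.5 = 0.83^2.5 = 0.627618
sin(2 * 20.5) = sin(41.0) = 0.656059
Q = 0.32 * 0.627618 * 0.656059
Q = 0.1318 m^3/s

0.1318


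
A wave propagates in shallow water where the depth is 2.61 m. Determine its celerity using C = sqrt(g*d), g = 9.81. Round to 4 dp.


Using the shallow-water approximation:
C = sqrt(g * d) = sqrt(9.81 * 2.61)
C = sqrt(25.6041)
C = 5.0600 m/s

5.0600


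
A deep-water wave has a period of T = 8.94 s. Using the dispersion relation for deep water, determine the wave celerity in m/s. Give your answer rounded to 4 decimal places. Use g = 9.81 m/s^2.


We use the deep-water celerity formula:
C = g * T / (2 * pi)
C = 9.81 * 8.94 / (2 * 3.14159...)
C = 87.701400 / 6.283185
C = 13.9581 m/s

13.9581


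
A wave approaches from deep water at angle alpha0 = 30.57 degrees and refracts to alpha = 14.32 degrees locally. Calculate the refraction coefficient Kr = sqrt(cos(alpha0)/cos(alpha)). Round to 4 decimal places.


Kr = sqrt(cos(alpha0) / cos(alpha))
cos(30.57) = 0.861008
cos(14.32) = 0.968929
Kr = sqrt(0.861008 / 0.968929)
Kr = sqrt(0.888618)
Kr = 0.9427

0.9427


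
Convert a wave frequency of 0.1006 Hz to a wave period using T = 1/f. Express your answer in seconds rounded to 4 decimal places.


T = 1 / f
T = 1 / 0.1006
T = 9.9404 s

9.9404


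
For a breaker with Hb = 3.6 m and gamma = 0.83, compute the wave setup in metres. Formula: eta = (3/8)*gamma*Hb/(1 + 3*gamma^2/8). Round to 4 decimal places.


eta = (3/8) * gamma * Hb / (1 + 3*gamma^2/8)
Numerator = (3/8) * 0.83 * 3.6 = 1.120500
Denominator = 1 + 3*0.83^2/8 = 1 + 0.258338 = 1.258338
eta = 1.120500 / 1.258338
eta = 0.8905 m

0.8905


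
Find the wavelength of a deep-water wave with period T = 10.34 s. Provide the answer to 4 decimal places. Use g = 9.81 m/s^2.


L0 = g * T^2 / (2 * pi)
L0 = 9.81 * 10.34^2 / (2 * pi)
L0 = 9.81 * 106.9156 / 6.28319
L0 = 1048.8420 / 6.28319
L0 = 166.9284 m

166.9284


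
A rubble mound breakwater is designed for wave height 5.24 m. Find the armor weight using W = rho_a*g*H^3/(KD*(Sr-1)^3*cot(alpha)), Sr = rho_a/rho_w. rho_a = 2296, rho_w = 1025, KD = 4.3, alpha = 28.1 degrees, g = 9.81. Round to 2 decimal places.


Sr = rho_a / rho_w = 2296 / 1025 = 2.240000
(Sr - 1) = 1.240000
(Sr - 1)^3 = 1.906624
cot(28.1) = 1 / tan(28.1) = 1 / 0.533950 = 1.872834
Numerator = 2296 * 9.81 * 5.24^3 = 3240669.5771
Denominator = 4.3 * 1.906624 * 1.872834 = 15.354395
W = 3240669.5771 / 15.354395
W = 211058.11 N

211058.11


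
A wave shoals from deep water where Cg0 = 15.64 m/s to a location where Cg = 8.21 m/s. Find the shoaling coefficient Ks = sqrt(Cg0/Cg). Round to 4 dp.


Ks = sqrt(Cg0 / Cg)
Ks = sqrt(15.64 / 8.21)
Ks = sqrt(1.9050)
Ks = 1.3802

1.3802


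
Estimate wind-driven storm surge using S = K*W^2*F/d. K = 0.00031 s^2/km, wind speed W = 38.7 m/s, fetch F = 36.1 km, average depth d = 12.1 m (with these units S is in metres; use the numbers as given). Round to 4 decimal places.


S = K * W^2 * F / d
W^2 = 38.7^2 = 1497.69
S = 0.00031 * 1497.69 * 36.1 / 12.1
Numerator = 0.00031 * 1497.69 * 36.1 = 16.760649
S = 16.760649 / 12.1 = 1.3852 m

1.3852


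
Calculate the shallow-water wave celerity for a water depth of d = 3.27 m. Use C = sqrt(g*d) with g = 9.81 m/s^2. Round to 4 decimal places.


Using the shallow-water approximation:
C = sqrt(g * d) = sqrt(9.81 * 3.27)
C = sqrt(32.0787)
C = 5.6638 m/s

5.6638


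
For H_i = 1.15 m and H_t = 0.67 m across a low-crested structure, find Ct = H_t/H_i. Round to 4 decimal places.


Ct = H_t / H_i
Ct = 0.67 / 1.15
Ct = 0.5826

0.5826


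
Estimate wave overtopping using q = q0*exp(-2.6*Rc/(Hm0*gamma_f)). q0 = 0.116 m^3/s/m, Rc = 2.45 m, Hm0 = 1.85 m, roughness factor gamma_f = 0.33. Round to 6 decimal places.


q = q0 * exp(-2.6 * Rc / (Hm0 * gamma_f))
Exponent = -2.6 * 2.45 / (1.85 * 0.33)
= -2.6 * 2.45 / 0.6105
= -10.434070
exp(-10.434070) = 0.000029
q = 0.116 * 0.000029
q = 0.000003 m^3/s/m

0.000003


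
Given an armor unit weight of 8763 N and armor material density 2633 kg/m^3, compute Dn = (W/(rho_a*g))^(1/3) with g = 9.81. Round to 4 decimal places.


V = W / (rho_a * g)
V = 8763 / (2633 * 9.81)
V = 8763 / 25829.73
V = 0.339260 m^3
Dn = V^(1/3) = 0.339260^(1/3)
Dn = 0.6974 m

0.6974


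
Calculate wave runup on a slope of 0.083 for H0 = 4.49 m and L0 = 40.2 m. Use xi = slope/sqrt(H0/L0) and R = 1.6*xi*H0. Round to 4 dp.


xi = slope / sqrt(H0/L0)
H0/L0 = 4.49/40.2 = 0.111692
sqrt(0.111692) = 0.334203
xi = 0.083 / 0.334203 = 0.248352
R = 1.6 * xi * H0 = 1.6 * 0.248352 * 4.49
R = 1.7842 m

1.7842


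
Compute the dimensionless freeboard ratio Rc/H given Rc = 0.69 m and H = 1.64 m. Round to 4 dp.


Relative freeboard = Rc / H
= 0.69 / 1.64
= 0.4207

0.4207


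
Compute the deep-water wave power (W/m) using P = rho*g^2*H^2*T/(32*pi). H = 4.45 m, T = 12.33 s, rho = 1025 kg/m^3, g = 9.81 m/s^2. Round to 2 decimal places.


P = rho * g^2 * H^2 * T / (32 * pi)
P = 1025 * 9.81^2 * 4.45^2 * 12.33 / (32 * pi)
P = 1025 * 96.2361 * 19.8025 * 12.33 / 100.53096
P = 239577.00 W/m

239577.00


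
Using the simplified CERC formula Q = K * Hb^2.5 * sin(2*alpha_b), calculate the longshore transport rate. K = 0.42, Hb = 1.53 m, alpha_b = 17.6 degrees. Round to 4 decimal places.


Q = K * Hb^2.5 * sin(2 * alpha_b)
Hb^2.5 = 1.53^2.5 = 2.895533
sin(2 * 17.6) = sin(35.2) = 0.576432
Q = 0.42 * 2.895533 * 0.576432
Q = 0.7010 m^3/s

0.7010


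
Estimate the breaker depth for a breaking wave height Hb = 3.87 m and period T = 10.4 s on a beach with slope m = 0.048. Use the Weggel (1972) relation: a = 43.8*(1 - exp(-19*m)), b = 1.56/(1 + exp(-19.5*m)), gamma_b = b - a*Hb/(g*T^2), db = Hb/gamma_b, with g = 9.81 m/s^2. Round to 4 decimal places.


a = 43.8 * (1 - exp(-19 * m))
exp(-19 * 0.048) = exp(-0.9120) = 0.401720
a = 43.8 * (1 - 0.401720) = 26.204665
b = 1.56 / (1 + exp(-19.5 * m))
exp(-19.5 * 0.048) = exp(-0.9360) = 0.392193
b = 1.56 / (1 + 0.392193) = 1.120534
Hb / (g * T^2) = 3.87 / (9.81 * 10.4^2) = 3.87 / 1061.0496 = 0.00364733
gamma_b = b - a * Hb/(g*T^2) = 1.120534 - 26.204665 * 0.00364733 = 1.024957
db = Hb / gamma_b = 3.87 / 1.024957
db = 3.7758 m

3.7758


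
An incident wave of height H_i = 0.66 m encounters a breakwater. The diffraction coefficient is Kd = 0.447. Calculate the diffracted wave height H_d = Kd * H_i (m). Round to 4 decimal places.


H_d = Kd * H_i
H_d = 0.447 * 0.66
H_d = 0.2950 m

0.2950


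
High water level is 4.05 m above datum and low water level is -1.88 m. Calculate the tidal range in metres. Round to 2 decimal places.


Tidal range = High water - Low water
Tidal range = 4.05 - (-1.88)
Tidal range = 5.93 m

5.93


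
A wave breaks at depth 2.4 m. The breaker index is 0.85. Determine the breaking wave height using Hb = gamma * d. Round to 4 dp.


Hb = gamma * d
Hb = 0.85 * 2.4
Hb = 2.0400 m

2.0400


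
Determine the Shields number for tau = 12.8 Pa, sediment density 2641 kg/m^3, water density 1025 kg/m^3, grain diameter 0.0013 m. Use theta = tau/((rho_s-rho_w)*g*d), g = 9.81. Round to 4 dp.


theta = tau / ((rho_s - rho_w) * g * d)
rho_s - rho_w = 2641 - 1025 = 1616
Denominator = 1616 * 9.81 * 0.0013 = 20.608848
theta = 12.8 / 20.608848
theta = 0.6211

0.6211


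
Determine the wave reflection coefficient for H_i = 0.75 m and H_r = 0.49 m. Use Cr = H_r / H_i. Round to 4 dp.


Cr = H_r / H_i
Cr = 0.49 / 0.75
Cr = 0.6533

0.6533


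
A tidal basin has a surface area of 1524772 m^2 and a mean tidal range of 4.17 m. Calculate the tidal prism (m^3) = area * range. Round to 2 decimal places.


Tidal prism = Area * Tidal range
P = 1524772 * 4.17
P = 6358299.24 m^3

6358299.24


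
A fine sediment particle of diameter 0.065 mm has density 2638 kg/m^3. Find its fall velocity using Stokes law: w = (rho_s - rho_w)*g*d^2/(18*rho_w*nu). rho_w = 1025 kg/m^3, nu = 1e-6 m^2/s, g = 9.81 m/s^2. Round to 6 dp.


w = (rho_s - rho_w) * g * d^2 / (18 * rho_w * nu)
d = 0.065 mm = 0.000065 m
rho_s - rho_w = 2638 - 1025 = 1613
Numerator = 1613 * 9.81 * (0.000065)^2 = 0.000066854414
Denominator = 18 * 1025 * 1e-6 = 0.018450
w = 0.003624 m/s

0.003624


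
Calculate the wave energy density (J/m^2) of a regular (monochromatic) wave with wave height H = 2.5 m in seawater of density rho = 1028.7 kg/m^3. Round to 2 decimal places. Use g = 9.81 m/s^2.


E = (1/8) * rho * g * H^2
E = (1/8) * 1028.7 * 9.81 * 2.5^2
E = 0.125 * 1028.7 * 9.81 * 6.2500
E = 7884.02 J/m^2

7884.02


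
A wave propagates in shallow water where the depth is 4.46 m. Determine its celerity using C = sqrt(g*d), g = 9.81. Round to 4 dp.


Using the shallow-water approximation:
C = sqrt(g * d) = sqrt(9.81 * 4.46)
C = sqrt(43.7526)
C = 6.6146 m/s

6.6146


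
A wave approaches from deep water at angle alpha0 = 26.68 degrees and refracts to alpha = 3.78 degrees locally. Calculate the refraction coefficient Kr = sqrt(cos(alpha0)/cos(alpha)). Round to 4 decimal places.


Kr = sqrt(cos(alpha0) / cos(alpha))
cos(26.68) = 0.893528
cos(3.78) = 0.997825
Kr = sqrt(0.893528 / 0.997825)
Kr = sqrt(0.895476)
Kr = 0.9463

0.9463


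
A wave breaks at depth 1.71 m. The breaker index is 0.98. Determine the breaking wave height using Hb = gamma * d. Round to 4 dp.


Hb = gamma * d
Hb = 0.98 * 1.71
Hb = 1.6758 m

1.6758


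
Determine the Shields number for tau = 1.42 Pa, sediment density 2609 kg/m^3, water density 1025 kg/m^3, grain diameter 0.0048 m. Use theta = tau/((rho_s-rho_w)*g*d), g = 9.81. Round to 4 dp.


theta = tau / ((rho_s - rho_w) * g * d)
rho_s - rho_w = 2609 - 1025 = 1584
Denominator = 1584 * 9.81 * 0.0048 = 74.587392
theta = 1.42 / 74.587392
theta = 0.0190

0.0190


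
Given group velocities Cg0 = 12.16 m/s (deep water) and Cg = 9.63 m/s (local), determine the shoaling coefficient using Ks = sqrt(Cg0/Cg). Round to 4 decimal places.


Ks = sqrt(Cg0 / Cg)
Ks = sqrt(12.16 / 9.63)
Ks = sqrt(1.2627)
Ks = 1.1237

1.1237


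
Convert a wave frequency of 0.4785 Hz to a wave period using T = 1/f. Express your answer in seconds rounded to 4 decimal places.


T = 1 / f
T = 1 / 0.4785
T = 2.0899 s

2.0899


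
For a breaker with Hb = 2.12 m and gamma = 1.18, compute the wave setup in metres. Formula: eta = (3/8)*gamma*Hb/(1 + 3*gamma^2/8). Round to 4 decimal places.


eta = (3/8) * gamma * Hb / (1 + 3*gamma^2/8)
Numerator = (3/8) * 1.18 * 2.12 = 0.938100
Denominator = 1 + 3*1.18^2/8 = 1 + 0.522150 = 1.522150
eta = 0.938100 / 1.522150
eta = 0.6163 m

0.6163


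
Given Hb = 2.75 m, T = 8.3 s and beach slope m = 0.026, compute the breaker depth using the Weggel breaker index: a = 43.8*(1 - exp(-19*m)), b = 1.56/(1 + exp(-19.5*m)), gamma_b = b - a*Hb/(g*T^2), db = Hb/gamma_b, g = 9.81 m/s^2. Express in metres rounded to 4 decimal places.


a = 43.8 * (1 - exp(-19 * m))
exp(-19 * 0.026) = exp(-0.4940) = 0.610181
a = 43.8 * (1 - 0.610181) = 17.074082
b = 1.56 / (1 + exp(-19.5 * m))
exp(-19.5 * 0.026) = exp(-0.5070) = 0.602300
b = 1.56 / (1 + 0.602300) = 0.973601
Hb / (g * T^2) = 2.75 / (9.81 * 8.3^2) = 2.75 / 675.8109 = 0.00406919
gamma_b = b - a * Hb/(g*T^2) = 0.973601 - 17.074082 * 0.00406919 = 0.904123
db = Hb / gamma_b = 2.75 / 0.904123
db = 3.0416 m

3.0416


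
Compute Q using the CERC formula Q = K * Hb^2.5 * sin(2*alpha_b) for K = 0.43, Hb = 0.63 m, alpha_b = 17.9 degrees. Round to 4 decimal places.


Q = K * Hb^2.5 * sin(2 * alpha_b)
Hb^2.5 = 0.63^2.5 = 0.315030
sin(2 * 17.9) = sin(35.8) = 0.584958
Q = 0.43 * 0.315030 * 0.584958
Q = 0.0792 m^3/s

0.0792


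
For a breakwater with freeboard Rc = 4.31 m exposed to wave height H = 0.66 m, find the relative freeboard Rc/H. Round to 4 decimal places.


Relative freeboard = Rc / H
= 4.31 / 0.66
= 6.5303

6.5303


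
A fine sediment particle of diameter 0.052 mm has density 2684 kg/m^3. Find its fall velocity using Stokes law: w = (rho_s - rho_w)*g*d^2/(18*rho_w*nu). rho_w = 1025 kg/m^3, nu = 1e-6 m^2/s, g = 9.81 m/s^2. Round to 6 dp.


w = (rho_s - rho_w) * g * d^2 / (18 * rho_w * nu)
d = 0.052 mm = 0.000052 m
rho_s - rho_w = 2684 - 1025 = 1659
Numerator = 1659 * 9.81 * (0.000052)^2 = 0.000044007032
Denominator = 18 * 1025 * 1e-6 = 0.018450
w = 0.002385 m/s

0.002385


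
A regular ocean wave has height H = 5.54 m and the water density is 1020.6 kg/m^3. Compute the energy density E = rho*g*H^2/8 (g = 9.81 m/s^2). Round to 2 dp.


E = (1/8) * rho * g * H^2
E = (1/8) * 1020.6 * 9.81 * 5.54^2
E = 0.125 * 1020.6 * 9.81 * 30.6916
E = 38410.87 J/m^2

38410.87


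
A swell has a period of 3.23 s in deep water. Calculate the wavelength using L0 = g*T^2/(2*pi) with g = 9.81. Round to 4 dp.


L0 = g * T^2 / (2 * pi)
L0 = 9.81 * 3.23^2 / (2 * pi)
L0 = 9.81 * 10.4329 / 6.28319
L0 = 102.3467 / 6.28319
L0 = 16.2890 m

16.2890


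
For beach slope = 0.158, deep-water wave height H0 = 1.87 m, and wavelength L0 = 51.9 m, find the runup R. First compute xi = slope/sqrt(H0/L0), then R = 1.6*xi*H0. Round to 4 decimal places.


xi = slope / sqrt(H0/L0)
H0/L0 = 1.87/51.9 = 0.036031
sqrt(0.036031) = 0.189818
xi = 0.158 / 0.189818 = 0.832377
R = 1.6 * xi * H0 = 1.6 * 0.832377 * 1.87
R = 2.4905 m

2.4905


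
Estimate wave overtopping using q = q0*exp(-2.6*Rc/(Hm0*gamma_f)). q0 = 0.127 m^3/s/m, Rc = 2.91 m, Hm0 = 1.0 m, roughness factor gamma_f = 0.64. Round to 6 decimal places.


q = q0 * exp(-2.6 * Rc / (Hm0 * gamma_f))
Exponent = -2.6 * 2.91 / (1.0 * 0.64)
= -2.6 * 2.91 / 0.6400
= -11.821875
exp(-11.821875) = 0.000007
q = 0.127 * 0.000007
q = 0.000001 m^3/s/m

0.000001


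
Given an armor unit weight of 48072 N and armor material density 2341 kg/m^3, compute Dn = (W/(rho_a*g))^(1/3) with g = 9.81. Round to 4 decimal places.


V = W / (rho_a * g)
V = 48072 / (2341 * 9.81)
V = 48072 / 22965.21
V = 2.093253 m^3
Dn = V^(1/3) = 2.093253^(1/3)
Dn = 1.2792 m

1.2792


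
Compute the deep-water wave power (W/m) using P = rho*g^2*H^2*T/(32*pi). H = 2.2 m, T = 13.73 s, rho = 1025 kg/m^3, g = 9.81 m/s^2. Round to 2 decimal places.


P = rho * g^2 * H^2 * T / (32 * pi)
P = 1025 * 9.81^2 * 2.2^2 * 13.73 / (32 * pi)
P = 1025 * 96.2361 * 4.8400 * 13.73 / 100.53096
P = 65204.55 W/m

65204.55


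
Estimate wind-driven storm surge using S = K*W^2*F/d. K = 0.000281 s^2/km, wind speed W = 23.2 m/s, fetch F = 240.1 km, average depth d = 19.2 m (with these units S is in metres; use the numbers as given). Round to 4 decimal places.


S = K * W^2 * F / d
W^2 = 23.2^2 = 538.24
S = 0.000281 * 538.24 * 240.1 / 19.2
Numerator = 0.000281 * 538.24 * 240.1 = 36.314030
S = 36.314030 / 19.2 = 1.8914 m

1.8914


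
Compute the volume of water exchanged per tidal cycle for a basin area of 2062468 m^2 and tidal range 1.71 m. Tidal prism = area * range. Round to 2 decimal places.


Tidal prism = Area * Tidal range
P = 2062468 * 1.71
P = 3526820.28 m^3

3526820.28


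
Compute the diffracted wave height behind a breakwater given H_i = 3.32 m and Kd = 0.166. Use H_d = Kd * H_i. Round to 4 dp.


H_d = Kd * H_i
H_d = 0.166 * 3.32
H_d = 0.5511 m

0.5511


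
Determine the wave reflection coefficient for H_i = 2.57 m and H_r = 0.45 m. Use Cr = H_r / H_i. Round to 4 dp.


Cr = H_r / H_i
Cr = 0.45 / 2.57
Cr = 0.1751

0.1751


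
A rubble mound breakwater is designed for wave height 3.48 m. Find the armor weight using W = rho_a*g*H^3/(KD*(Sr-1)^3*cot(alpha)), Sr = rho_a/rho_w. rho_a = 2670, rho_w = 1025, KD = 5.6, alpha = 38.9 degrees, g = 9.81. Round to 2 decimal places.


Sr = rho_a / rho_w = 2670 / 1025 = 2.604878
(Sr - 1) = 1.604878
(Sr - 1)^3 = 4.133578
cot(38.9) = 1 / tan(38.9) = 1 / 0.806898 = 1.239314
Numerator = 2670 * 9.81 * 3.48^3 = 1103870.1778
Denominator = 5.6 * 4.133578 * 1.239314 = 28.687675
W = 1103870.1778 / 28.687675
W = 38478.90 N

38478.90


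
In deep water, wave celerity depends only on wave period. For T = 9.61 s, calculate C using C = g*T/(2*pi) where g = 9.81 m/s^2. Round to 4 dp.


We use the deep-water celerity formula:
C = g * T / (2 * pi)
C = 9.81 * 9.61 / (2 * 3.14159...)
C = 94.274100 / 6.283185
C = 15.0042 m/s

15.0042
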